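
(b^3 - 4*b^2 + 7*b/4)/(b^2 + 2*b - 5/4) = b*(2*b - 7)/(2*b + 5)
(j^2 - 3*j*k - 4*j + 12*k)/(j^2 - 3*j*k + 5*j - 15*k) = (j - 4)/(j + 5)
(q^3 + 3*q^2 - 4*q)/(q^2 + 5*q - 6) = q*(q + 4)/(q + 6)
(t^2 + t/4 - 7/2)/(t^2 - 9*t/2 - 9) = (-4*t^2 - t + 14)/(2*(-2*t^2 + 9*t + 18))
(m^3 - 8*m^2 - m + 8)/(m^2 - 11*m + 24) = (m^2 - 1)/(m - 3)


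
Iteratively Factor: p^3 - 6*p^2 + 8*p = (p - 2)*(p^2 - 4*p) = (p - 4)*(p - 2)*(p)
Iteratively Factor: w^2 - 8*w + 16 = (w - 4)*(w - 4)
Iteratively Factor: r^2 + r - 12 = (r - 3)*(r + 4)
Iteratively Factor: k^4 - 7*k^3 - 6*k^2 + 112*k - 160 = (k + 4)*(k^3 - 11*k^2 + 38*k - 40) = (k - 4)*(k + 4)*(k^2 - 7*k + 10) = (k - 4)*(k - 2)*(k + 4)*(k - 5)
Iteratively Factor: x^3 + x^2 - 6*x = (x - 2)*(x^2 + 3*x) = (x - 2)*(x + 3)*(x)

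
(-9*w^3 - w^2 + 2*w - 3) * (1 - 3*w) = 27*w^4 - 6*w^3 - 7*w^2 + 11*w - 3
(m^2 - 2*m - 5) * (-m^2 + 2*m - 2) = -m^4 + 4*m^3 - m^2 - 6*m + 10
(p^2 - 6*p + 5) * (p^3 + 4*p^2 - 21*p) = p^5 - 2*p^4 - 40*p^3 + 146*p^2 - 105*p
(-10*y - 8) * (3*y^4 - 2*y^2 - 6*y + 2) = -30*y^5 - 24*y^4 + 20*y^3 + 76*y^2 + 28*y - 16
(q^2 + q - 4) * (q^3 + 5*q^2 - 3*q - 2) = q^5 + 6*q^4 - 2*q^3 - 25*q^2 + 10*q + 8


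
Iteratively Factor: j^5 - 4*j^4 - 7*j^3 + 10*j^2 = (j)*(j^4 - 4*j^3 - 7*j^2 + 10*j) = j^2*(j^3 - 4*j^2 - 7*j + 10) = j^2*(j + 2)*(j^2 - 6*j + 5) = j^2*(j - 5)*(j + 2)*(j - 1)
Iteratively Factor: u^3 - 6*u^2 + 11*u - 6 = (u - 2)*(u^2 - 4*u + 3) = (u - 2)*(u - 1)*(u - 3)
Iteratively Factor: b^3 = (b)*(b^2) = b^2*(b)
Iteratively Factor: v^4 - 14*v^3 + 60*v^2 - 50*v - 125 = (v - 5)*(v^3 - 9*v^2 + 15*v + 25) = (v - 5)^2*(v^2 - 4*v - 5) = (v - 5)^3*(v + 1)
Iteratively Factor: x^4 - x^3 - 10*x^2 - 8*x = (x)*(x^3 - x^2 - 10*x - 8) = x*(x + 1)*(x^2 - 2*x - 8) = x*(x - 4)*(x + 1)*(x + 2)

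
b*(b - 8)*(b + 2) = b^3 - 6*b^2 - 16*b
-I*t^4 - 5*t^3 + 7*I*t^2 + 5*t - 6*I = (t - 1)*(t - 3*I)*(t - 2*I)*(-I*t - I)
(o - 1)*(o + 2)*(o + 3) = o^3 + 4*o^2 + o - 6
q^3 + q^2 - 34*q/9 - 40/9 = (q - 2)*(q + 4/3)*(q + 5/3)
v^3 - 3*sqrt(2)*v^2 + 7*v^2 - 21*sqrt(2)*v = v*(v + 7)*(v - 3*sqrt(2))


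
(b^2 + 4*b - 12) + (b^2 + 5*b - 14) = 2*b^2 + 9*b - 26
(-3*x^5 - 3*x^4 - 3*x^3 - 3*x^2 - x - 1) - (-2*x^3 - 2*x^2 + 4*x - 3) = -3*x^5 - 3*x^4 - x^3 - x^2 - 5*x + 2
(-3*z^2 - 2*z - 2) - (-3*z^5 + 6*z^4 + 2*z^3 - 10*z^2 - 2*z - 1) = 3*z^5 - 6*z^4 - 2*z^3 + 7*z^2 - 1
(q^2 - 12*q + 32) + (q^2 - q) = 2*q^2 - 13*q + 32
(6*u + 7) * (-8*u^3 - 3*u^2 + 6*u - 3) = -48*u^4 - 74*u^3 + 15*u^2 + 24*u - 21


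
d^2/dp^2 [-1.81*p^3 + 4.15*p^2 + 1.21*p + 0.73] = 8.3 - 10.86*p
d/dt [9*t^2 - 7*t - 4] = 18*t - 7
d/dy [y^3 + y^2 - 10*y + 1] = 3*y^2 + 2*y - 10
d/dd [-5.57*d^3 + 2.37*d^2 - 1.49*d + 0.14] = -16.71*d^2 + 4.74*d - 1.49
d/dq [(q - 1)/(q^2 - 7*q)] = (-q^2 + 2*q - 7)/(q^2*(q^2 - 14*q + 49))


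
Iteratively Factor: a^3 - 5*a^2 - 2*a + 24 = (a + 2)*(a^2 - 7*a + 12) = (a - 3)*(a + 2)*(a - 4)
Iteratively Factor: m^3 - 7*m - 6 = (m + 1)*(m^2 - m - 6) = (m + 1)*(m + 2)*(m - 3)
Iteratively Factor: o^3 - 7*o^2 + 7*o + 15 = (o - 3)*(o^2 - 4*o - 5) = (o - 3)*(o + 1)*(o - 5)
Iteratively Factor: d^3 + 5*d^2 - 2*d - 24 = (d + 3)*(d^2 + 2*d - 8) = (d - 2)*(d + 3)*(d + 4)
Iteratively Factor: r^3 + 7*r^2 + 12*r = (r + 4)*(r^2 + 3*r) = (r + 3)*(r + 4)*(r)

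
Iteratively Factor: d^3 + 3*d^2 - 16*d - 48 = (d + 4)*(d^2 - d - 12) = (d - 4)*(d + 4)*(d + 3)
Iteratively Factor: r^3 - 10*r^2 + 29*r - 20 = (r - 1)*(r^2 - 9*r + 20) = (r - 5)*(r - 1)*(r - 4)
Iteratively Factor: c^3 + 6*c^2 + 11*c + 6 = (c + 3)*(c^2 + 3*c + 2) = (c + 1)*(c + 3)*(c + 2)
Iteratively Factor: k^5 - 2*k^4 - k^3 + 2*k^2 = (k)*(k^4 - 2*k^3 - k^2 + 2*k) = k*(k - 1)*(k^3 - k^2 - 2*k) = k^2*(k - 1)*(k^2 - k - 2) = k^2*(k - 1)*(k + 1)*(k - 2)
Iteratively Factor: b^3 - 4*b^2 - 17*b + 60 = (b - 5)*(b^2 + b - 12) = (b - 5)*(b - 3)*(b + 4)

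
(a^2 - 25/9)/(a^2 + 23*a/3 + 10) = (a - 5/3)/(a + 6)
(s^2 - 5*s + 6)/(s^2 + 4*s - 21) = (s - 2)/(s + 7)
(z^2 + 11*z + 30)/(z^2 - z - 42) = (z + 5)/(z - 7)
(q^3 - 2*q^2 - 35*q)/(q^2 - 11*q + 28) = q*(q + 5)/(q - 4)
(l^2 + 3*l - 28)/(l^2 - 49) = (l - 4)/(l - 7)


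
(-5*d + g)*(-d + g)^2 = -5*d^3 + 11*d^2*g - 7*d*g^2 + g^3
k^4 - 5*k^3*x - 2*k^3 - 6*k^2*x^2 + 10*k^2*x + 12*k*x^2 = k*(k - 2)*(k - 6*x)*(k + x)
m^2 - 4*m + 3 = (m - 3)*(m - 1)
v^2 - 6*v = v*(v - 6)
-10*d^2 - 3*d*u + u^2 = (-5*d + u)*(2*d + u)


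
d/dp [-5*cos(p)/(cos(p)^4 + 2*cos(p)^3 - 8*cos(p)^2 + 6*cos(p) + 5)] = 20*(-3*cos(p)^4 - 4*cos(p)^3 + 8*cos(p)^2 + 5)*sin(p)/(2*sin(p)^4 + 12*sin(p)^2 + 15*cos(p) + cos(3*p) - 4)^2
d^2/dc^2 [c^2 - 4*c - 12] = 2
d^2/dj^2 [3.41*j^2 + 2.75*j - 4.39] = 6.82000000000000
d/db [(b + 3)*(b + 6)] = 2*b + 9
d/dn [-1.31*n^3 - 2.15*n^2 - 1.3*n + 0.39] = -3.93*n^2 - 4.3*n - 1.3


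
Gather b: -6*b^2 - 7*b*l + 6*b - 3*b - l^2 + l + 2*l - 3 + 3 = -6*b^2 + b*(3 - 7*l) - l^2 + 3*l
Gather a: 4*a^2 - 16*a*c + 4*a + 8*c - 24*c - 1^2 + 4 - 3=4*a^2 + a*(4 - 16*c) - 16*c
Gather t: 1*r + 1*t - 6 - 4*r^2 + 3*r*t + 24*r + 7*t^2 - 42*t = -4*r^2 + 25*r + 7*t^2 + t*(3*r - 41) - 6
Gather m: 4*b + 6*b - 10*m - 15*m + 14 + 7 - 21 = 10*b - 25*m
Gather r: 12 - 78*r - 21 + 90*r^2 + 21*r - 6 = 90*r^2 - 57*r - 15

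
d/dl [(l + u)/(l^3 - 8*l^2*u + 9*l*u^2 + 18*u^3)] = (-2*l + 9*u)/(l^4 - 18*l^3*u + 117*l^2*u^2 - 324*l*u^3 + 324*u^4)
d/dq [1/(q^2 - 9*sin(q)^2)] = 2*(-q + 9*sin(2*q)/2)/(q^2 - 9*sin(q)^2)^2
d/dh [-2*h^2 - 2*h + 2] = -4*h - 2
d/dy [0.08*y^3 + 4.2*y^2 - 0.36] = y*(0.24*y + 8.4)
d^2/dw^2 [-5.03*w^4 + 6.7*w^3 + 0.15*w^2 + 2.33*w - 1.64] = -60.36*w^2 + 40.2*w + 0.3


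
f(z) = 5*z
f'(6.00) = 5.00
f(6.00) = 30.00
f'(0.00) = 5.00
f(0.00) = 0.00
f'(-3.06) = 5.00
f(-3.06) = -15.30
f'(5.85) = 5.00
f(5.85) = 29.25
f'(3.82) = 5.00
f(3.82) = 19.10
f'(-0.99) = 5.00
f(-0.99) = -4.95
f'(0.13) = 5.00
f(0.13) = 0.65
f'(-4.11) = 5.00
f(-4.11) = -20.55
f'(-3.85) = 5.00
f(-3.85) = -19.25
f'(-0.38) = 5.00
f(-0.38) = -1.90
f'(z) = 5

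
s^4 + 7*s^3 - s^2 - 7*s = s*(s - 1)*(s + 1)*(s + 7)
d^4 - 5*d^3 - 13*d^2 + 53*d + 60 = (d - 5)*(d - 4)*(d + 1)*(d + 3)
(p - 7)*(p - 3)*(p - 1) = p^3 - 11*p^2 + 31*p - 21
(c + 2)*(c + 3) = c^2 + 5*c + 6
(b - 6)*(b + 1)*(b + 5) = b^3 - 31*b - 30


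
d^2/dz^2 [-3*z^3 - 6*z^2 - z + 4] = -18*z - 12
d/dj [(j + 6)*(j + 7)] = 2*j + 13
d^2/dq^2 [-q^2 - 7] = -2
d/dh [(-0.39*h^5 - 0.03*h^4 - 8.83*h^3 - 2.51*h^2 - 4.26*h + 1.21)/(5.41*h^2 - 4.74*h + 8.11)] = (-6.3297*h^6 + 7.0698*h^5 - 63.1582*h^4 + 82.7352*h^3 - 179.8899*h^2 - 53.8044*h - 28.8132)/(29.2681*h^4 - 51.2868*h^3 + 110.2178*h^2 - 76.8828*h + 65.7721)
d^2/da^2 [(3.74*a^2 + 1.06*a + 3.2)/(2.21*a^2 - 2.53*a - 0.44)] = (52.177216*a^3 + 115.595376*a^2 - 101.168496*a + 46.277264)/(10.793861*a^6 - 37.070319*a^5 + 35.990955*a^4 - 1.433245*a^3 - 7.16562*a^2 - 1.469424*a - 0.085184)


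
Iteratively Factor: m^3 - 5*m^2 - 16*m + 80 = (m - 5)*(m^2 - 16) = (m - 5)*(m - 4)*(m + 4)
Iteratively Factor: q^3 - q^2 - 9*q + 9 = (q + 3)*(q^2 - 4*q + 3) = (q - 1)*(q + 3)*(q - 3)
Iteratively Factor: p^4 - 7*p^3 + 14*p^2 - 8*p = (p - 4)*(p^3 - 3*p^2 + 2*p) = (p - 4)*(p - 2)*(p^2 - p) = (p - 4)*(p - 2)*(p - 1)*(p)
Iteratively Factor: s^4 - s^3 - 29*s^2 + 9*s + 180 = (s - 5)*(s^3 + 4*s^2 - 9*s - 36) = (s - 5)*(s + 4)*(s^2 - 9) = (s - 5)*(s - 3)*(s + 4)*(s + 3)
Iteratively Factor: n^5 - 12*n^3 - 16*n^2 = (n + 2)*(n^4 - 2*n^3 - 8*n^2) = (n - 4)*(n + 2)*(n^3 + 2*n^2) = (n - 4)*(n + 2)^2*(n^2) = n*(n - 4)*(n + 2)^2*(n)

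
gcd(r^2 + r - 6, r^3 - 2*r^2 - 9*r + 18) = r^2 + r - 6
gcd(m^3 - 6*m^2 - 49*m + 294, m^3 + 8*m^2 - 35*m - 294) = m^2 + m - 42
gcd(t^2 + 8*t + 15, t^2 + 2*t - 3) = t + 3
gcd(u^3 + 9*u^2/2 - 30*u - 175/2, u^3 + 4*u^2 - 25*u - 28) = u + 7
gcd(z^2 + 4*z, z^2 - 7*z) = z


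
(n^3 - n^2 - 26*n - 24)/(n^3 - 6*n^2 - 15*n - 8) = (n^2 - 2*n - 24)/(n^2 - 7*n - 8)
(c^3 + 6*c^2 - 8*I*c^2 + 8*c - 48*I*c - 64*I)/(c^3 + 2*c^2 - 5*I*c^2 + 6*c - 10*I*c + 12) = (c^2 + c*(4 - 8*I) - 32*I)/(c^2 - 5*I*c + 6)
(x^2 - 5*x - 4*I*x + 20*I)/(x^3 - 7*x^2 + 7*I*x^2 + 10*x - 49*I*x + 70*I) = (x - 4*I)/(x^2 + x*(-2 + 7*I) - 14*I)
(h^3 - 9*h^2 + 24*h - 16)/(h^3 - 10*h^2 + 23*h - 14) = (h^2 - 8*h + 16)/(h^2 - 9*h + 14)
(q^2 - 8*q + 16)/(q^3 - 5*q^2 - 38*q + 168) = (q - 4)/(q^2 - q - 42)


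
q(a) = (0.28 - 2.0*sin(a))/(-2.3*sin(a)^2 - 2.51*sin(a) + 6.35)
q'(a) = (0.28 - 2.0*sin(a))*(4.6*sin(a)*cos(a) + 2.51*cos(a))/(-2.3*sin(a)^2 - 2.51*sin(a) + 6.35)^2 - 2.0*cos(a)/(-2.3*sin(a)^2 - 2.51*sin(a) + 6.35)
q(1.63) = -1.11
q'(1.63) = 0.38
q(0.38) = -0.09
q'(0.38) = -0.43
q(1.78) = -0.99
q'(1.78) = 1.10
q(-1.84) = 0.33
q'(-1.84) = 0.11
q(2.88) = -0.04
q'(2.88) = 0.38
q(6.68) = -0.10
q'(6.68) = -0.44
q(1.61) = -1.11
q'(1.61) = 0.25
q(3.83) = 0.22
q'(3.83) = 0.23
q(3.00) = 0.00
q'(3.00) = 0.33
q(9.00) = -0.11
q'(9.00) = 0.46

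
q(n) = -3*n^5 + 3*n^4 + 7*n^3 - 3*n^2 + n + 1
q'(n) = -15*n^4 + 12*n^3 + 21*n^2 - 6*n + 1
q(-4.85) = 8837.55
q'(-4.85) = -9144.56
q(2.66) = -135.14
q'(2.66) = -391.48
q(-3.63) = 2034.74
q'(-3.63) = -2878.95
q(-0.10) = 0.86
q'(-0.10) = 1.80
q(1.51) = 11.82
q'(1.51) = 3.15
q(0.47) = 1.61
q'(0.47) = 3.33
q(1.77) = 9.52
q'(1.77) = -24.51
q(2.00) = -1.00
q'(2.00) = -71.00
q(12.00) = -672611.00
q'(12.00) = -287351.00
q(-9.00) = 191476.00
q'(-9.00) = -105407.00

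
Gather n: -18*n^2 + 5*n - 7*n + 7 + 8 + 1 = -18*n^2 - 2*n + 16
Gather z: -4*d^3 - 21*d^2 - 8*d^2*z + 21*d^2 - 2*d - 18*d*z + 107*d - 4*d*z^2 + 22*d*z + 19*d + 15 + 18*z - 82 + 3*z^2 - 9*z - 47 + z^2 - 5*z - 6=-4*d^3 + 124*d + z^2*(4 - 4*d) + z*(-8*d^2 + 4*d + 4) - 120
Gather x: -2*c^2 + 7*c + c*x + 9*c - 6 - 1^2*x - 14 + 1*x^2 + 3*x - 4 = -2*c^2 + 16*c + x^2 + x*(c + 2) - 24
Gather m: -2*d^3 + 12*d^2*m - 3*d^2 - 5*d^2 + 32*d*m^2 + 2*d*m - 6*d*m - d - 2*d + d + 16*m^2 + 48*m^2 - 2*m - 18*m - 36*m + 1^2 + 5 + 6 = -2*d^3 - 8*d^2 - 2*d + m^2*(32*d + 64) + m*(12*d^2 - 4*d - 56) + 12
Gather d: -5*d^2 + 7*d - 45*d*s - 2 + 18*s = -5*d^2 + d*(7 - 45*s) + 18*s - 2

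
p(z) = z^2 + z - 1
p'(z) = 2*z + 1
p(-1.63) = 0.03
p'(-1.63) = -2.26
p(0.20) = -0.76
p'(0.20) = 1.40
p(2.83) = 9.84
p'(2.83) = 6.66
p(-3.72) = 9.12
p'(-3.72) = -6.44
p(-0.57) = -1.25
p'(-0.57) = -0.14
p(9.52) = 99.15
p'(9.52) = 20.04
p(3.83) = 17.50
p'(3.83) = 8.66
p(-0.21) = -1.17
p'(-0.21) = 0.58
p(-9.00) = 71.00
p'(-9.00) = -17.00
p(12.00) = 155.00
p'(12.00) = 25.00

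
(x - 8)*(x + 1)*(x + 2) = x^3 - 5*x^2 - 22*x - 16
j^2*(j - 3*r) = j^3 - 3*j^2*r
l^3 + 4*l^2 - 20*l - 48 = (l - 4)*(l + 2)*(l + 6)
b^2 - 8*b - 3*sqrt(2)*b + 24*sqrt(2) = (b - 8)*(b - 3*sqrt(2))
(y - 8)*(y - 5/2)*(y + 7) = y^3 - 7*y^2/2 - 107*y/2 + 140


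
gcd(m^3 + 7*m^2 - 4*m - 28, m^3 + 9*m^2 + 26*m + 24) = m + 2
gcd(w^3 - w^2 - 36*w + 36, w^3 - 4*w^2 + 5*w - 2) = w - 1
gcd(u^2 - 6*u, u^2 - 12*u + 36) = u - 6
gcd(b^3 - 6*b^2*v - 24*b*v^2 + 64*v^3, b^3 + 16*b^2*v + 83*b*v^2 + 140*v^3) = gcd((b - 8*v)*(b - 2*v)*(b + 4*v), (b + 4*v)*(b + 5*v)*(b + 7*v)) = b + 4*v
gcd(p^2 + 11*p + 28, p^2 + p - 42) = p + 7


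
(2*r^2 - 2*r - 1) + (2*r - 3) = 2*r^2 - 4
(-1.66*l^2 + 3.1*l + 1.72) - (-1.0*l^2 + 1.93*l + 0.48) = -0.66*l^2 + 1.17*l + 1.24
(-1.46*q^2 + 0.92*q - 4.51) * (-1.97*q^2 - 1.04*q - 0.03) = 2.8762*q^4 - 0.294*q^3 + 7.9717*q^2 + 4.6628*q + 0.1353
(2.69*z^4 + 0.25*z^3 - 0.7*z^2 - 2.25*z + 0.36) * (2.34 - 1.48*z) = -3.9812*z^5 + 5.9246*z^4 + 1.621*z^3 + 1.692*z^2 - 5.7978*z + 0.8424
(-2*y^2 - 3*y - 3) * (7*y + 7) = -14*y^3 - 35*y^2 - 42*y - 21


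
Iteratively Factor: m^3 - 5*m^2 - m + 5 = (m - 5)*(m^2 - 1) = (m - 5)*(m - 1)*(m + 1)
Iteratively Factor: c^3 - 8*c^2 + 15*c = (c - 3)*(c^2 - 5*c) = c*(c - 3)*(c - 5)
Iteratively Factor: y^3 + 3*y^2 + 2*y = (y + 1)*(y^2 + 2*y) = (y + 1)*(y + 2)*(y)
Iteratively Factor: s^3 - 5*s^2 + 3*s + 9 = (s - 3)*(s^2 - 2*s - 3) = (s - 3)^2*(s + 1)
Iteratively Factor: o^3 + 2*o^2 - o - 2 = (o - 1)*(o^2 + 3*o + 2) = (o - 1)*(o + 2)*(o + 1)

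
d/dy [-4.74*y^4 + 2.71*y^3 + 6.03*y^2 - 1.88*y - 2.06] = -18.96*y^3 + 8.13*y^2 + 12.06*y - 1.88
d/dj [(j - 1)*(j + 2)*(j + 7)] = 3*j^2 + 16*j + 5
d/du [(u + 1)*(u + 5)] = 2*u + 6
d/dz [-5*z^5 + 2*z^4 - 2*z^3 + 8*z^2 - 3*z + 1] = -25*z^4 + 8*z^3 - 6*z^2 + 16*z - 3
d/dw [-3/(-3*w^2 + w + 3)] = 3*(1 - 6*w)/(-3*w^2 + w + 3)^2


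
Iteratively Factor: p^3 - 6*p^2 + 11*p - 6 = (p - 2)*(p^2 - 4*p + 3) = (p - 2)*(p - 1)*(p - 3)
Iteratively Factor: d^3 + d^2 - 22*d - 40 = (d + 2)*(d^2 - d - 20) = (d - 5)*(d + 2)*(d + 4)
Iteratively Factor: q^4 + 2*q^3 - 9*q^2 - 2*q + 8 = (q - 2)*(q^3 + 4*q^2 - q - 4) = (q - 2)*(q + 1)*(q^2 + 3*q - 4) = (q - 2)*(q - 1)*(q + 1)*(q + 4)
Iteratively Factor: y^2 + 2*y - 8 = (y + 4)*(y - 2)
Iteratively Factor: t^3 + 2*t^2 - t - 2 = (t - 1)*(t^2 + 3*t + 2) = (t - 1)*(t + 1)*(t + 2)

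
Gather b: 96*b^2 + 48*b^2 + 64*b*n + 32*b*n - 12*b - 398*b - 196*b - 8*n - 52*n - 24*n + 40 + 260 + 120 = 144*b^2 + b*(96*n - 606) - 84*n + 420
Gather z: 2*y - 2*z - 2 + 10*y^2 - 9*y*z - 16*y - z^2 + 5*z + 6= 10*y^2 - 14*y - z^2 + z*(3 - 9*y) + 4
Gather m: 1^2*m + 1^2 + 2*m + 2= 3*m + 3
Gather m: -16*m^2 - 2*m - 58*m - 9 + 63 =-16*m^2 - 60*m + 54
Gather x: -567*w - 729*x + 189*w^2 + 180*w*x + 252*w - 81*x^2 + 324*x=189*w^2 - 315*w - 81*x^2 + x*(180*w - 405)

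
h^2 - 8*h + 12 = (h - 6)*(h - 2)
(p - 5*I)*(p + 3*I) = p^2 - 2*I*p + 15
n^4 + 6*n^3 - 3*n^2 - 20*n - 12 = (n - 2)*(n + 1)^2*(n + 6)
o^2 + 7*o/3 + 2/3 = (o + 1/3)*(o + 2)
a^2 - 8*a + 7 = (a - 7)*(a - 1)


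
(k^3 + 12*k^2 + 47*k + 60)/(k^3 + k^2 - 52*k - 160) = (k + 3)/(k - 8)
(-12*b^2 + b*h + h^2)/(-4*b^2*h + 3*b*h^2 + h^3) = (3*b - h)/(h*(b - h))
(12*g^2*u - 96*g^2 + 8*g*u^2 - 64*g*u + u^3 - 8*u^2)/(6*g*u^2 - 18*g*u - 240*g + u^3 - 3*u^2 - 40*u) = (2*g + u)/(u + 5)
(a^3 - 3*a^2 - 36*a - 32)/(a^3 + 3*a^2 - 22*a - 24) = (a^2 - 4*a - 32)/(a^2 + 2*a - 24)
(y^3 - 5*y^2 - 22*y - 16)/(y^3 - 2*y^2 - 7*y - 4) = (y^2 - 6*y - 16)/(y^2 - 3*y - 4)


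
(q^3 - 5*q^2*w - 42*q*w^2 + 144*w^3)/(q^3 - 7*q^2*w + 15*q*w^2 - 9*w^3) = (q^2 - 2*q*w - 48*w^2)/(q^2 - 4*q*w + 3*w^2)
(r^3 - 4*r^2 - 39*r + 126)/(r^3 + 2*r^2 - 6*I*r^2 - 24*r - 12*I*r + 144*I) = (r^2 - 10*r + 21)/(r^2 + r*(-4 - 6*I) + 24*I)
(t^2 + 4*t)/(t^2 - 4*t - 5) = t*(t + 4)/(t^2 - 4*t - 5)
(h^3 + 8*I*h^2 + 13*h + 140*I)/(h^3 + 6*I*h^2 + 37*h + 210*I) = (h - 4*I)/(h - 6*I)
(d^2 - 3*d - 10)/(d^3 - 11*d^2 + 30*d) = (d + 2)/(d*(d - 6))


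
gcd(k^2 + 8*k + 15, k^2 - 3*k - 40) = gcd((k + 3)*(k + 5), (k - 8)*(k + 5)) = k + 5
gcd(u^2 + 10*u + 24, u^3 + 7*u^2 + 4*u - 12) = u + 6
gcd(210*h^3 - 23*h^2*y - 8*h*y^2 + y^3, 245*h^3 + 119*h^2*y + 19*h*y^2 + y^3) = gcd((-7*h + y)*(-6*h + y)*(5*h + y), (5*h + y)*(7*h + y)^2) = 5*h + y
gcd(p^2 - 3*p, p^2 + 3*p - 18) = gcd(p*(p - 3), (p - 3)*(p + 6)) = p - 3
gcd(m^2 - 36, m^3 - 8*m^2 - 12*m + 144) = m - 6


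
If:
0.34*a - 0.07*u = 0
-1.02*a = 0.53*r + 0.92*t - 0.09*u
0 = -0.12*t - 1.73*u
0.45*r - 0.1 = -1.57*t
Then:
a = -0.00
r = -0.22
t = 0.13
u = -0.01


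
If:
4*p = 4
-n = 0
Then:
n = 0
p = 1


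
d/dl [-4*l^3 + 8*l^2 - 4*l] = -12*l^2 + 16*l - 4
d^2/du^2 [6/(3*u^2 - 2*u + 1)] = 12*(-9*u^2 + 6*u + 4*(3*u - 1)^2 - 3)/(3*u^2 - 2*u + 1)^3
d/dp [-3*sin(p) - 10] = -3*cos(p)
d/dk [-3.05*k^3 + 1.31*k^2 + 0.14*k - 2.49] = -9.15*k^2 + 2.62*k + 0.14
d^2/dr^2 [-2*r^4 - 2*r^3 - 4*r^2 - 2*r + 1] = -24*r^2 - 12*r - 8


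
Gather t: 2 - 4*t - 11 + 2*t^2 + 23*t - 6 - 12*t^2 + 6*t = -10*t^2 + 25*t - 15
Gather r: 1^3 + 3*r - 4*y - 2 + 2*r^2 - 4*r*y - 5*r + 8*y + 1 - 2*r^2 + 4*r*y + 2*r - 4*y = 0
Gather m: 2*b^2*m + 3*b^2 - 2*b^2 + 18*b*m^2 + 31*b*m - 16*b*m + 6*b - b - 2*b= b^2 + 18*b*m^2 + 3*b + m*(2*b^2 + 15*b)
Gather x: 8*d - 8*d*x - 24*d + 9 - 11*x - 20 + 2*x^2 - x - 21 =-16*d + 2*x^2 + x*(-8*d - 12) - 32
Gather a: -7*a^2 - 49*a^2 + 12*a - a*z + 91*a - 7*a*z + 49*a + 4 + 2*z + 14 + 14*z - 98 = -56*a^2 + a*(152 - 8*z) + 16*z - 80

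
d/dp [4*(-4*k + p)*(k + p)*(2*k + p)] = -40*k^2 - 8*k*p + 12*p^2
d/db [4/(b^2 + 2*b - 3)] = 8*(-b - 1)/(b^2 + 2*b - 3)^2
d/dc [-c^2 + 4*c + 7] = 4 - 2*c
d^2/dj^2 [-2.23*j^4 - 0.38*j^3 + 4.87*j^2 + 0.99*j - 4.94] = -26.76*j^2 - 2.28*j + 9.74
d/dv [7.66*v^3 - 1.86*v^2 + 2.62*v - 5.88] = 22.98*v^2 - 3.72*v + 2.62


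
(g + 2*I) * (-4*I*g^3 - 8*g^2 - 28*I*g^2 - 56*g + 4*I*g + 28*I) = -4*I*g^4 - 28*I*g^3 - 12*I*g^2 - 8*g - 84*I*g - 56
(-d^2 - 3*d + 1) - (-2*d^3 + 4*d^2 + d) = 2*d^3 - 5*d^2 - 4*d + 1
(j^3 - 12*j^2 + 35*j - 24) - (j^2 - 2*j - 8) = j^3 - 13*j^2 + 37*j - 16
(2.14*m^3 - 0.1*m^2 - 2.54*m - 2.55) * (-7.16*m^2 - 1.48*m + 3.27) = -15.3224*m^5 - 2.4512*m^4 + 25.3322*m^3 + 21.6902*m^2 - 4.5318*m - 8.3385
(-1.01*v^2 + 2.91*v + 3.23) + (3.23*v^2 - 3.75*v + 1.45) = 2.22*v^2 - 0.84*v + 4.68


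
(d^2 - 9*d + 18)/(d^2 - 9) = (d - 6)/(d + 3)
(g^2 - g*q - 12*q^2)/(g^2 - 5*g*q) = (g^2 - g*q - 12*q^2)/(g*(g - 5*q))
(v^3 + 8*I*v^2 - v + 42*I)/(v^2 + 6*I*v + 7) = (v^2 + I*v + 6)/(v - I)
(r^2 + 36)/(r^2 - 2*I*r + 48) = (r - 6*I)/(r - 8*I)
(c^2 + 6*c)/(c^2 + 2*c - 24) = c/(c - 4)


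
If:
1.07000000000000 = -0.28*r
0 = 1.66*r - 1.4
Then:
No Solution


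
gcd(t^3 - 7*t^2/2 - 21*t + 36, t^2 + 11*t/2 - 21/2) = t - 3/2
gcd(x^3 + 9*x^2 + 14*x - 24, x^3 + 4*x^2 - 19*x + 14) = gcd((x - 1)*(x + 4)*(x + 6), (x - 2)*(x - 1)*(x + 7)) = x - 1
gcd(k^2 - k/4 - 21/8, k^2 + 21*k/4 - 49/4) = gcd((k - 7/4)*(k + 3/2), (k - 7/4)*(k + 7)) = k - 7/4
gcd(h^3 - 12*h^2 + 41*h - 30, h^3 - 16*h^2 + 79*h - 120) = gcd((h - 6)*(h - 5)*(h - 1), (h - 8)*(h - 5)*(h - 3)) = h - 5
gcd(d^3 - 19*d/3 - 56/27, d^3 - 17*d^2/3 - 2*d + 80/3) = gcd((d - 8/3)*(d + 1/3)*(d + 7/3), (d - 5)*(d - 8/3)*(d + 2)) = d - 8/3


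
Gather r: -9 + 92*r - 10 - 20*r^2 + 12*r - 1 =-20*r^2 + 104*r - 20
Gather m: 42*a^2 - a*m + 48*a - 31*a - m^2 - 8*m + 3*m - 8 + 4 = 42*a^2 + 17*a - m^2 + m*(-a - 5) - 4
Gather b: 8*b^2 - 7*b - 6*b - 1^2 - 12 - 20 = 8*b^2 - 13*b - 33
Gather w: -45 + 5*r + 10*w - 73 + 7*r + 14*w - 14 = 12*r + 24*w - 132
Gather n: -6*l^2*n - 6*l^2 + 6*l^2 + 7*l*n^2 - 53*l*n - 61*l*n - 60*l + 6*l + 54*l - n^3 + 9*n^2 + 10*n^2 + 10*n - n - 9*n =-n^3 + n^2*(7*l + 19) + n*(-6*l^2 - 114*l)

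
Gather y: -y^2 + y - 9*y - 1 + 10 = -y^2 - 8*y + 9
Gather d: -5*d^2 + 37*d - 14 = -5*d^2 + 37*d - 14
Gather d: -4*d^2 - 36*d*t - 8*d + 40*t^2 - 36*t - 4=-4*d^2 + d*(-36*t - 8) + 40*t^2 - 36*t - 4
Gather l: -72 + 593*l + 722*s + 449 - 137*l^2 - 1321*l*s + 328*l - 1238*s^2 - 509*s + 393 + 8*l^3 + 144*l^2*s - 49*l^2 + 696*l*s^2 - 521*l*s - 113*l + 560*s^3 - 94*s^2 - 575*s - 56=8*l^3 + l^2*(144*s - 186) + l*(696*s^2 - 1842*s + 808) + 560*s^3 - 1332*s^2 - 362*s + 714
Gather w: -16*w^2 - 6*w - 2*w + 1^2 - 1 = -16*w^2 - 8*w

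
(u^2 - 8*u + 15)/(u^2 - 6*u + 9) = (u - 5)/(u - 3)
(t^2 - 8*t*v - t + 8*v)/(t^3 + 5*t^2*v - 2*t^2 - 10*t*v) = (t^2 - 8*t*v - t + 8*v)/(t*(t^2 + 5*t*v - 2*t - 10*v))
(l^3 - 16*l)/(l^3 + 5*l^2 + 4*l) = (l - 4)/(l + 1)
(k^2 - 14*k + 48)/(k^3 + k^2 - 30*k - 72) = (k - 8)/(k^2 + 7*k + 12)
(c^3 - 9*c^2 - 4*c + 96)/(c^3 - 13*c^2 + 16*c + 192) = (c - 4)/(c - 8)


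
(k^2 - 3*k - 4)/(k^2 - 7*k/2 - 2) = 2*(k + 1)/(2*k + 1)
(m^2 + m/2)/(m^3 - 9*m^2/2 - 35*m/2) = (2*m + 1)/(2*m^2 - 9*m - 35)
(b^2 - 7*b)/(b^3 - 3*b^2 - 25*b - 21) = b/(b^2 + 4*b + 3)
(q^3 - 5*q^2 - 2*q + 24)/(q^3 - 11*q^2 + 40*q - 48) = (q + 2)/(q - 4)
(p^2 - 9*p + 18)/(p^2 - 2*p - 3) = (p - 6)/(p + 1)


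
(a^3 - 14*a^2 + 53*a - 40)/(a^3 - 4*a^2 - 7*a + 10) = (a - 8)/(a + 2)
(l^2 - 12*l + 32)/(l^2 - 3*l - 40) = (l - 4)/(l + 5)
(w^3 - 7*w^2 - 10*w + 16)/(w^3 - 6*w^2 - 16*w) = (w - 1)/w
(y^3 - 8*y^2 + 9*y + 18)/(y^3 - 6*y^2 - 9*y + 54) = (y + 1)/(y + 3)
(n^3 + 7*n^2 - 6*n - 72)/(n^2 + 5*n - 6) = (n^2 + n - 12)/(n - 1)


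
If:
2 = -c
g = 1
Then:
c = -2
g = 1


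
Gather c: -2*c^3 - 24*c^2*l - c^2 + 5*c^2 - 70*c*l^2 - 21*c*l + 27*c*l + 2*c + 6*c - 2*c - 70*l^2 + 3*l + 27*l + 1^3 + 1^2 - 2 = -2*c^3 + c^2*(4 - 24*l) + c*(-70*l^2 + 6*l + 6) - 70*l^2 + 30*l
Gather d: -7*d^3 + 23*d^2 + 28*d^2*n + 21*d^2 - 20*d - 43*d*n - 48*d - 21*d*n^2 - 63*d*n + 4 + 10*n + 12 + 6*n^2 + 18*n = -7*d^3 + d^2*(28*n + 44) + d*(-21*n^2 - 106*n - 68) + 6*n^2 + 28*n + 16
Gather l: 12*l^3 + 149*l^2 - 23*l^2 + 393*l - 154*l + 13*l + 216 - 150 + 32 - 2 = 12*l^3 + 126*l^2 + 252*l + 96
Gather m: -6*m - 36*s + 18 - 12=-6*m - 36*s + 6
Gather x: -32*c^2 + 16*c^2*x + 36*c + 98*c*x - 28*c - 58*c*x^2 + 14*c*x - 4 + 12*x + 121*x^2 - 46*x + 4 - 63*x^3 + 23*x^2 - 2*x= -32*c^2 + 8*c - 63*x^3 + x^2*(144 - 58*c) + x*(16*c^2 + 112*c - 36)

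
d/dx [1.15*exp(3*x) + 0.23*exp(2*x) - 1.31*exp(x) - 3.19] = (3.45*exp(2*x) + 0.46*exp(x) - 1.31)*exp(x)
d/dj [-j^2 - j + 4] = -2*j - 1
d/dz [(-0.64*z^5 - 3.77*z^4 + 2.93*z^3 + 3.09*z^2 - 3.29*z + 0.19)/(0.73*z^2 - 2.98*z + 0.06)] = (-1.4016*z^6 + 2.1246*z^5 + 35.6507*z^4 - 18.3676*z^3 - 6.2791*z^2 + 0.093399999999999*z + 0.3688)/(0.5329*z^4 - 4.3508*z^3 + 8.968*z^2 - 0.3576*z + 0.0036)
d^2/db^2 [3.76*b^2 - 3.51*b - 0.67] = 7.52000000000000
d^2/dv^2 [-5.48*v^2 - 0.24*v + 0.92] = -10.9600000000000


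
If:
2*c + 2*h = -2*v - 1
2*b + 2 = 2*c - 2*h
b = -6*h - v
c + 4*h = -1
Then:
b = -31/8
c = -5/2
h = 3/8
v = 13/8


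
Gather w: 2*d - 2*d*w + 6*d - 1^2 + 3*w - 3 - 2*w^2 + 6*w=8*d - 2*w^2 + w*(9 - 2*d) - 4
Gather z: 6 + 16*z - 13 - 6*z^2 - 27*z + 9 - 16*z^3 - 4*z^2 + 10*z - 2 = -16*z^3 - 10*z^2 - z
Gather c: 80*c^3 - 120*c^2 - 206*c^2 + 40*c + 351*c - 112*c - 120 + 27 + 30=80*c^3 - 326*c^2 + 279*c - 63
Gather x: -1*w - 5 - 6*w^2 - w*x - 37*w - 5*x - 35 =-6*w^2 - 38*w + x*(-w - 5) - 40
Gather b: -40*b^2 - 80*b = -40*b^2 - 80*b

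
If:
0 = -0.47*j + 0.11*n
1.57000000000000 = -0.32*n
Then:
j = -1.15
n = -4.91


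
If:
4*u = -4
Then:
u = -1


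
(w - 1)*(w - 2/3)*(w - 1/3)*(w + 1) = w^4 - w^3 - 7*w^2/9 + w - 2/9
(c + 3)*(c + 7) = c^2 + 10*c + 21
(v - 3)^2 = v^2 - 6*v + 9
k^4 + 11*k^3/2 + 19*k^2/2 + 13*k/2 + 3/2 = (k + 1/2)*(k + 1)^2*(k + 3)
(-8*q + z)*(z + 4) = -8*q*z - 32*q + z^2 + 4*z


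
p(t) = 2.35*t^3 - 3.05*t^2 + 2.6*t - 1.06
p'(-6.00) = 293.00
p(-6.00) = -634.06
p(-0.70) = -5.18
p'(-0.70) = 10.32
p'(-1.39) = 24.70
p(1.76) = 6.88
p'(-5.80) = 275.14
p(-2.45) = -60.30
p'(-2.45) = 59.86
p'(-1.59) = 30.12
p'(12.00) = 944.60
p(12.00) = 3651.74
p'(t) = 7.05*t^2 - 6.1*t + 2.6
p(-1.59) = -22.35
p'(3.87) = 84.58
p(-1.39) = -16.88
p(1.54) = 4.29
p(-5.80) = -577.26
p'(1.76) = 13.70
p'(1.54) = 9.93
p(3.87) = 99.53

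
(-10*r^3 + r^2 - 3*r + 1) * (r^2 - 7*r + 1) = -10*r^5 + 71*r^4 - 20*r^3 + 23*r^2 - 10*r + 1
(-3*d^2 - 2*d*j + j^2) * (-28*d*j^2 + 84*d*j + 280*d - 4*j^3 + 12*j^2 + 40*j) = 84*d^3*j^2 - 252*d^3*j - 840*d^3 + 68*d^2*j^3 - 204*d^2*j^2 - 680*d^2*j - 20*d*j^4 + 60*d*j^3 + 200*d*j^2 - 4*j^5 + 12*j^4 + 40*j^3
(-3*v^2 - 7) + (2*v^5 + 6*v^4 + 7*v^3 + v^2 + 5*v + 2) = 2*v^5 + 6*v^4 + 7*v^3 - 2*v^2 + 5*v - 5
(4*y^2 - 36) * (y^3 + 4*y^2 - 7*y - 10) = 4*y^5 + 16*y^4 - 64*y^3 - 184*y^2 + 252*y + 360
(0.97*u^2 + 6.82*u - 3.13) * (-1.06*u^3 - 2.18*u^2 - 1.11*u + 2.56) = -1.0282*u^5 - 9.3438*u^4 - 12.6265*u^3 + 1.7364*u^2 + 20.9335*u - 8.0128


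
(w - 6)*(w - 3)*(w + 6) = w^3 - 3*w^2 - 36*w + 108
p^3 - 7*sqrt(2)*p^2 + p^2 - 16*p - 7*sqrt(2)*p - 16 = (p + 1)*(p - 8*sqrt(2))*(p + sqrt(2))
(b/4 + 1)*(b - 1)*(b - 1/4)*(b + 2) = b^4/4 + 19*b^3/16 + 3*b^2/16 - 17*b/8 + 1/2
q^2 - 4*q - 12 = (q - 6)*(q + 2)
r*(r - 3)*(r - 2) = r^3 - 5*r^2 + 6*r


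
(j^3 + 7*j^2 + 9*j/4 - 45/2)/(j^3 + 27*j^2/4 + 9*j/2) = (4*j^2 + 4*j - 15)/(j*(4*j + 3))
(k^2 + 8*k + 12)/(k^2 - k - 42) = (k + 2)/(k - 7)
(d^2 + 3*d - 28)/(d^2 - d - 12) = (d + 7)/(d + 3)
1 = 1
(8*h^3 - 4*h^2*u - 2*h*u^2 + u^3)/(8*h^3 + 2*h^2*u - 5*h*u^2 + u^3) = (-4*h^2 + u^2)/(-4*h^2 - 3*h*u + u^2)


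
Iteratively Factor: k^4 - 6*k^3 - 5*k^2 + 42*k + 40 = (k + 2)*(k^3 - 8*k^2 + 11*k + 20) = (k - 4)*(k + 2)*(k^2 - 4*k - 5) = (k - 5)*(k - 4)*(k + 2)*(k + 1)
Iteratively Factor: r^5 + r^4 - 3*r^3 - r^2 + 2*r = (r - 1)*(r^4 + 2*r^3 - r^2 - 2*r) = (r - 1)*(r + 1)*(r^3 + r^2 - 2*r) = r*(r - 1)*(r + 1)*(r^2 + r - 2) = r*(r - 1)^2*(r + 1)*(r + 2)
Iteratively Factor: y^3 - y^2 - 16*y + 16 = (y - 1)*(y^2 - 16) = (y - 4)*(y - 1)*(y + 4)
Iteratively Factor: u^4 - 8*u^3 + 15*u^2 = (u - 5)*(u^3 - 3*u^2) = (u - 5)*(u - 3)*(u^2) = u*(u - 5)*(u - 3)*(u)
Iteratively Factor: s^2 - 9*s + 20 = (s - 5)*(s - 4)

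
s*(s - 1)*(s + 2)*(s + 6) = s^4 + 7*s^3 + 4*s^2 - 12*s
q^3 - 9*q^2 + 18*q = q*(q - 6)*(q - 3)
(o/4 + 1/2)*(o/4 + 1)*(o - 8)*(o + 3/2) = o^4/16 - o^3/32 - 43*o^2/16 - 31*o/4 - 6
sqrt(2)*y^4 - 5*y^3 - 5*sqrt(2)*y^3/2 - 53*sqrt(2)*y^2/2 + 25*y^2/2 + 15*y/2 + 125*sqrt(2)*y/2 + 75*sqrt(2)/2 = (y - 3)*(y - 5*sqrt(2))*(y + 5*sqrt(2)/2)*(sqrt(2)*y + sqrt(2)/2)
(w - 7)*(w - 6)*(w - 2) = w^3 - 15*w^2 + 68*w - 84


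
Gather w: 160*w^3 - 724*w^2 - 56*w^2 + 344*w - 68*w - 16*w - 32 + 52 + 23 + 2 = 160*w^3 - 780*w^2 + 260*w + 45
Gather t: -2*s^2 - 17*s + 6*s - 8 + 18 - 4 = -2*s^2 - 11*s + 6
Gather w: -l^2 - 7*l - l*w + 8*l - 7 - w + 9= -l^2 + l + w*(-l - 1) + 2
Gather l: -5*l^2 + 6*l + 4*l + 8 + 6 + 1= -5*l^2 + 10*l + 15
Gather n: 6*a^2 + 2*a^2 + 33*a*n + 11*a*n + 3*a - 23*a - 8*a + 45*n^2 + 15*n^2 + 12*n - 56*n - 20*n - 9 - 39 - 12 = 8*a^2 - 28*a + 60*n^2 + n*(44*a - 64) - 60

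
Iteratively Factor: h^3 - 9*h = (h + 3)*(h^2 - 3*h) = h*(h + 3)*(h - 3)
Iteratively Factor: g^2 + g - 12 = (g - 3)*(g + 4)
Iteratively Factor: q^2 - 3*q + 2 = (q - 1)*(q - 2)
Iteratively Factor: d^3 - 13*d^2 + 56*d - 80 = (d - 5)*(d^2 - 8*d + 16) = (d - 5)*(d - 4)*(d - 4)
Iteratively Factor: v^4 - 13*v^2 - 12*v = (v)*(v^3 - 13*v - 12) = v*(v - 4)*(v^2 + 4*v + 3) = v*(v - 4)*(v + 1)*(v + 3)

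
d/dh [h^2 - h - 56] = 2*h - 1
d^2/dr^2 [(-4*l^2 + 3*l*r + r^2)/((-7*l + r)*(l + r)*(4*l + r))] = 2*(-85*l^3 + 39*l^2*r - 3*l*r^2 + r^3)/(-343*l^6 - 882*l^5*r - 609*l^4*r^2 + 36*l^3*r^3 + 87*l^2*r^4 - 18*l*r^5 + r^6)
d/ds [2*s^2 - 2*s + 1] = 4*s - 2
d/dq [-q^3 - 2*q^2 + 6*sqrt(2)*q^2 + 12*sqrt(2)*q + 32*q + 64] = -3*q^2 - 4*q + 12*sqrt(2)*q + 12*sqrt(2) + 32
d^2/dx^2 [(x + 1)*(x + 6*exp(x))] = 6*x*exp(x) + 18*exp(x) + 2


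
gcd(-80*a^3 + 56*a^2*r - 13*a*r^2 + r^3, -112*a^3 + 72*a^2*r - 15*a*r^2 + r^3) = 16*a^2 - 8*a*r + r^2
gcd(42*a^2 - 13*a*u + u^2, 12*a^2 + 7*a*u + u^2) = 1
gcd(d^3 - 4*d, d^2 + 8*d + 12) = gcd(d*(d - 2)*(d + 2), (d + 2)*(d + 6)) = d + 2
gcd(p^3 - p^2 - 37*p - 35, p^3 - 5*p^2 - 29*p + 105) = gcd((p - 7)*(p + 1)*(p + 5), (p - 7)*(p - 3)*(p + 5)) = p^2 - 2*p - 35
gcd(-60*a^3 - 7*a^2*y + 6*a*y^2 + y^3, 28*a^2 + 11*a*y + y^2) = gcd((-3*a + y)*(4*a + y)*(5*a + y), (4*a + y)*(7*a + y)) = 4*a + y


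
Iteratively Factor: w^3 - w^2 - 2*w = (w - 2)*(w^2 + w) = (w - 2)*(w + 1)*(w)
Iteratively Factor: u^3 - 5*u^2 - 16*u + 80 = (u + 4)*(u^2 - 9*u + 20) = (u - 5)*(u + 4)*(u - 4)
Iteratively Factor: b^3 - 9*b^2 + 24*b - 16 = (b - 4)*(b^2 - 5*b + 4) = (b - 4)*(b - 1)*(b - 4)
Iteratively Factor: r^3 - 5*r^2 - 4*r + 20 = (r + 2)*(r^2 - 7*r + 10) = (r - 2)*(r + 2)*(r - 5)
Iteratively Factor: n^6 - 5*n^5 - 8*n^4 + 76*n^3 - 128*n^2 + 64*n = (n - 4)*(n^5 - n^4 - 12*n^3 + 28*n^2 - 16*n) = n*(n - 4)*(n^4 - n^3 - 12*n^2 + 28*n - 16) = n*(n - 4)*(n - 1)*(n^3 - 12*n + 16) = n*(n - 4)*(n - 2)*(n - 1)*(n^2 + 2*n - 8) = n*(n - 4)*(n - 2)^2*(n - 1)*(n + 4)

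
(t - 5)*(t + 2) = t^2 - 3*t - 10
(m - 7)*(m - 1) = m^2 - 8*m + 7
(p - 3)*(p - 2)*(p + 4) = p^3 - p^2 - 14*p + 24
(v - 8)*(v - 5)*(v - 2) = v^3 - 15*v^2 + 66*v - 80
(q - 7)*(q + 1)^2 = q^3 - 5*q^2 - 13*q - 7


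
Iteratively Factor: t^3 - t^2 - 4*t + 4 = (t - 2)*(t^2 + t - 2) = (t - 2)*(t - 1)*(t + 2)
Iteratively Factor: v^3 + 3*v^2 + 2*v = (v + 2)*(v^2 + v) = v*(v + 2)*(v + 1)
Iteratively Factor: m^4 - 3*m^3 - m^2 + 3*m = (m)*(m^3 - 3*m^2 - m + 3) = m*(m + 1)*(m^2 - 4*m + 3) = m*(m - 1)*(m + 1)*(m - 3)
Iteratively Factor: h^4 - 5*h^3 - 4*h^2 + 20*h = (h - 2)*(h^3 - 3*h^2 - 10*h) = h*(h - 2)*(h^2 - 3*h - 10) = h*(h - 5)*(h - 2)*(h + 2)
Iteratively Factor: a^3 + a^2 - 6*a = (a - 2)*(a^2 + 3*a) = (a - 2)*(a + 3)*(a)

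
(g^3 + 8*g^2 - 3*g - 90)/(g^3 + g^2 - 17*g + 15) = (g + 6)/(g - 1)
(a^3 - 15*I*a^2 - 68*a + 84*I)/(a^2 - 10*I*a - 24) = (a^2 - 9*I*a - 14)/(a - 4*I)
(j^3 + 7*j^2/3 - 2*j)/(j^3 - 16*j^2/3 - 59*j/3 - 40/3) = j*(-3*j^2 - 7*j + 6)/(-3*j^3 + 16*j^2 + 59*j + 40)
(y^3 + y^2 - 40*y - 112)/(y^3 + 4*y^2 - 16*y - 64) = (y - 7)/(y - 4)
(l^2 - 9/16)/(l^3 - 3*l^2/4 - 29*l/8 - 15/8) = (4*l - 3)/(2*(2*l^2 - 3*l - 5))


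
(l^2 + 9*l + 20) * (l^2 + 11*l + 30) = l^4 + 20*l^3 + 149*l^2 + 490*l + 600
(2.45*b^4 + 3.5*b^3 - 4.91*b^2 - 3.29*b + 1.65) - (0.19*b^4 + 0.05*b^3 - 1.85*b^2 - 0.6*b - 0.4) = 2.26*b^4 + 3.45*b^3 - 3.06*b^2 - 2.69*b + 2.05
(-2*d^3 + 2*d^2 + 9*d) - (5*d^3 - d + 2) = -7*d^3 + 2*d^2 + 10*d - 2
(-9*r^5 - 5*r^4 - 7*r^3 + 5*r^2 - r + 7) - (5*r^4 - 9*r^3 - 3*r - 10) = -9*r^5 - 10*r^4 + 2*r^3 + 5*r^2 + 2*r + 17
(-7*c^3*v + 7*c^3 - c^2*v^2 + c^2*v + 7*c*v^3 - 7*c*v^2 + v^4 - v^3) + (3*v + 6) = -7*c^3*v + 7*c^3 - c^2*v^2 + c^2*v + 7*c*v^3 - 7*c*v^2 + v^4 - v^3 + 3*v + 6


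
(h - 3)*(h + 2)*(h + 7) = h^3 + 6*h^2 - 13*h - 42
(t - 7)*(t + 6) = t^2 - t - 42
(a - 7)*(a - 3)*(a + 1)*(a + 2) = a^4 - 7*a^3 - 7*a^2 + 43*a + 42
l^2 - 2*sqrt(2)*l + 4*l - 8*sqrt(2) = (l + 4)*(l - 2*sqrt(2))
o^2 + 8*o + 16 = (o + 4)^2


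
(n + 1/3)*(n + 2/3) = n^2 + n + 2/9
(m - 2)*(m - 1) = m^2 - 3*m + 2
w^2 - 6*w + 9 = (w - 3)^2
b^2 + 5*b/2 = b*(b + 5/2)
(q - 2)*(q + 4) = q^2 + 2*q - 8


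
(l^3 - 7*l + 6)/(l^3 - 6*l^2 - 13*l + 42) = (l - 1)/(l - 7)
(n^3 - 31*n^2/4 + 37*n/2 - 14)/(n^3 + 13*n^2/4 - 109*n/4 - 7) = (4*n^2 - 15*n + 14)/(4*n^2 + 29*n + 7)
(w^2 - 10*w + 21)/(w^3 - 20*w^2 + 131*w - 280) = (w - 3)/(w^2 - 13*w + 40)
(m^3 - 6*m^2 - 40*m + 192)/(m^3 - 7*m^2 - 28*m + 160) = (m + 6)/(m + 5)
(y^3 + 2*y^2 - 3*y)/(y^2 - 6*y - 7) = y*(-y^2 - 2*y + 3)/(-y^2 + 6*y + 7)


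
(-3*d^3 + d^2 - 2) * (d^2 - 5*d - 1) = -3*d^5 + 16*d^4 - 2*d^3 - 3*d^2 + 10*d + 2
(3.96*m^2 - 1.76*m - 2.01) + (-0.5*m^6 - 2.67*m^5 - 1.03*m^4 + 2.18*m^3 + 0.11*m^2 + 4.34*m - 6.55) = -0.5*m^6 - 2.67*m^5 - 1.03*m^4 + 2.18*m^3 + 4.07*m^2 + 2.58*m - 8.56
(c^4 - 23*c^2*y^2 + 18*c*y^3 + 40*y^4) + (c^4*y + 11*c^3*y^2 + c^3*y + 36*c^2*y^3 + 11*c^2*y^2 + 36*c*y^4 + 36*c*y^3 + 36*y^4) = c^4*y + c^4 + 11*c^3*y^2 + c^3*y + 36*c^2*y^3 - 12*c^2*y^2 + 36*c*y^4 + 54*c*y^3 + 76*y^4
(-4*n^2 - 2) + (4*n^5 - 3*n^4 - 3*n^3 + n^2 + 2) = 4*n^5 - 3*n^4 - 3*n^3 - 3*n^2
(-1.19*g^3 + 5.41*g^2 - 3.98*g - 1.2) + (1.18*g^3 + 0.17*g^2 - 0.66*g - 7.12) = -0.01*g^3 + 5.58*g^2 - 4.64*g - 8.32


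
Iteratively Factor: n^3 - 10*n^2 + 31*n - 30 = (n - 2)*(n^2 - 8*n + 15) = (n - 5)*(n - 2)*(n - 3)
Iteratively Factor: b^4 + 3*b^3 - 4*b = (b + 2)*(b^3 + b^2 - 2*b) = (b + 2)^2*(b^2 - b) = (b - 1)*(b + 2)^2*(b)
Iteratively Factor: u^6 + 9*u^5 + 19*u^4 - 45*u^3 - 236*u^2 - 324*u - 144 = (u + 2)*(u^5 + 7*u^4 + 5*u^3 - 55*u^2 - 126*u - 72) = (u + 2)*(u + 3)*(u^4 + 4*u^3 - 7*u^2 - 34*u - 24) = (u + 1)*(u + 2)*(u + 3)*(u^3 + 3*u^2 - 10*u - 24) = (u - 3)*(u + 1)*(u + 2)*(u + 3)*(u^2 + 6*u + 8) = (u - 3)*(u + 1)*(u + 2)*(u + 3)*(u + 4)*(u + 2)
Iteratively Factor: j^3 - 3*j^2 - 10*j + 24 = (j - 4)*(j^2 + j - 6) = (j - 4)*(j + 3)*(j - 2)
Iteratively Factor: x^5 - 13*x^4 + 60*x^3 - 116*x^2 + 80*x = (x)*(x^4 - 13*x^3 + 60*x^2 - 116*x + 80) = x*(x - 5)*(x^3 - 8*x^2 + 20*x - 16) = x*(x - 5)*(x - 2)*(x^2 - 6*x + 8) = x*(x - 5)*(x - 4)*(x - 2)*(x - 2)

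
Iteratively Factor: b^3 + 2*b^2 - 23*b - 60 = (b - 5)*(b^2 + 7*b + 12) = (b - 5)*(b + 4)*(b + 3)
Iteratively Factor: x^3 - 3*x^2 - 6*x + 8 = (x + 2)*(x^2 - 5*x + 4) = (x - 4)*(x + 2)*(x - 1)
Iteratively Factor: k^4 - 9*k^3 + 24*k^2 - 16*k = (k - 4)*(k^3 - 5*k^2 + 4*k) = (k - 4)*(k - 1)*(k^2 - 4*k) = k*(k - 4)*(k - 1)*(k - 4)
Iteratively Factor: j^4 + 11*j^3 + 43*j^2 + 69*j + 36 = (j + 3)*(j^3 + 8*j^2 + 19*j + 12) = (j + 1)*(j + 3)*(j^2 + 7*j + 12) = (j + 1)*(j + 3)^2*(j + 4)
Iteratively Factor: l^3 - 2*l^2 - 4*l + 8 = (l + 2)*(l^2 - 4*l + 4) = (l - 2)*(l + 2)*(l - 2)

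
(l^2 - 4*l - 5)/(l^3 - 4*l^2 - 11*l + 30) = (l + 1)/(l^2 + l - 6)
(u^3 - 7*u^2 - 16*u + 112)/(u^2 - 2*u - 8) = (u^2 - 3*u - 28)/(u + 2)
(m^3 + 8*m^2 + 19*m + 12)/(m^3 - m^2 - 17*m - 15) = (m + 4)/(m - 5)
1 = 1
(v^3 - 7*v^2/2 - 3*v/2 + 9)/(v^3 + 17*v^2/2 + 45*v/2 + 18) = (v^2 - 5*v + 6)/(v^2 + 7*v + 12)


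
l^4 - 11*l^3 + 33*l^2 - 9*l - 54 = (l - 6)*(l - 3)^2*(l + 1)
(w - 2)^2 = w^2 - 4*w + 4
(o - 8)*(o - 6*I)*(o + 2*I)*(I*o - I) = I*o^4 + 4*o^3 - 9*I*o^3 - 36*o^2 + 20*I*o^2 + 32*o - 108*I*o + 96*I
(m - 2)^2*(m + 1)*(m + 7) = m^4 + 4*m^3 - 21*m^2 + 4*m + 28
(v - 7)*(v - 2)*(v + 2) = v^3 - 7*v^2 - 4*v + 28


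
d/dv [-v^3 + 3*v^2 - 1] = 3*v*(2 - v)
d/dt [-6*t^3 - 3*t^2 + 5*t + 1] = -18*t^2 - 6*t + 5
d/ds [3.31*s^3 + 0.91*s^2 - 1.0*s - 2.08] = 9.93*s^2 + 1.82*s - 1.0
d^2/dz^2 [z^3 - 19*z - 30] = 6*z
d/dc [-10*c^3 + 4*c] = 4 - 30*c^2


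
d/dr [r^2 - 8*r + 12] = 2*r - 8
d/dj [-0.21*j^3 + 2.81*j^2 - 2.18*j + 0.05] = -0.63*j^2 + 5.62*j - 2.18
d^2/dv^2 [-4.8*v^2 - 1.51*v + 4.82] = -9.60000000000000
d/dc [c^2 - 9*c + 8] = 2*c - 9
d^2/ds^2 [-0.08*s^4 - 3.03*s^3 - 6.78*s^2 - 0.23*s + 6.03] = -0.96*s^2 - 18.18*s - 13.56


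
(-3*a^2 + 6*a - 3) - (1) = -3*a^2 + 6*a - 4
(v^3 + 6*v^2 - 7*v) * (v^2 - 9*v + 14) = v^5 - 3*v^4 - 47*v^3 + 147*v^2 - 98*v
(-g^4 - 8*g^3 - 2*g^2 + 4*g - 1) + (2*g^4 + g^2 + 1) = g^4 - 8*g^3 - g^2 + 4*g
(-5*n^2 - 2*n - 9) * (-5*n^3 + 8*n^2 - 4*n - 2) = 25*n^5 - 30*n^4 + 49*n^3 - 54*n^2 + 40*n + 18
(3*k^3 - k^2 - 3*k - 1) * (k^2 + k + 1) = 3*k^5 + 2*k^4 - k^3 - 5*k^2 - 4*k - 1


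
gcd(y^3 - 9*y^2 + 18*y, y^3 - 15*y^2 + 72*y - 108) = y^2 - 9*y + 18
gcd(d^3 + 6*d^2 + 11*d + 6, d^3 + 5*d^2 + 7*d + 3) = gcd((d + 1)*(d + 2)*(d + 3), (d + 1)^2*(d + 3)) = d^2 + 4*d + 3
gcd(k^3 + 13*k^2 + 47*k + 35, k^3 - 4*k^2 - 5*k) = k + 1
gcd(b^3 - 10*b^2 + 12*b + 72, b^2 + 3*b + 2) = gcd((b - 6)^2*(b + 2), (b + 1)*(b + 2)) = b + 2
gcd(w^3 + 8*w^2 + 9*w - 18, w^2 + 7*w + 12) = w + 3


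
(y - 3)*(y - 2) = y^2 - 5*y + 6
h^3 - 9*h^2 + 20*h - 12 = (h - 6)*(h - 2)*(h - 1)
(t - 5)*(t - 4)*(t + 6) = t^3 - 3*t^2 - 34*t + 120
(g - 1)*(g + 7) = g^2 + 6*g - 7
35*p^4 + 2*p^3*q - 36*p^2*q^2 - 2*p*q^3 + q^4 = (-7*p + q)*(-p + q)*(p + q)*(5*p + q)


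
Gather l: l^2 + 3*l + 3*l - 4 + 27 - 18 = l^2 + 6*l + 5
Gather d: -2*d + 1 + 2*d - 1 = 0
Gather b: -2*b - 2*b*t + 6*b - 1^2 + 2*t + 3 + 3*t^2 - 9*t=b*(4 - 2*t) + 3*t^2 - 7*t + 2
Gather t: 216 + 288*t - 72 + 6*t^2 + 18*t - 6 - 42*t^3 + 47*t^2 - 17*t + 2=-42*t^3 + 53*t^2 + 289*t + 140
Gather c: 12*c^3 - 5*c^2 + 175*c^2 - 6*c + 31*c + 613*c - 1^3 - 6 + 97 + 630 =12*c^3 + 170*c^2 + 638*c + 720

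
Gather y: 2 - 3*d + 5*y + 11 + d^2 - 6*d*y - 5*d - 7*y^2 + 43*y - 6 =d^2 - 8*d - 7*y^2 + y*(48 - 6*d) + 7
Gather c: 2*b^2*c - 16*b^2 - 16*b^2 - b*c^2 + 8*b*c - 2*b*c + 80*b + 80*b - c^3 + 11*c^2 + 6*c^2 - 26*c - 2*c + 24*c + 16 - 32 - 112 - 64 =-32*b^2 + 160*b - c^3 + c^2*(17 - b) + c*(2*b^2 + 6*b - 4) - 192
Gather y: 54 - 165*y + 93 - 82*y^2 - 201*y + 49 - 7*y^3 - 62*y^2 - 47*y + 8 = -7*y^3 - 144*y^2 - 413*y + 204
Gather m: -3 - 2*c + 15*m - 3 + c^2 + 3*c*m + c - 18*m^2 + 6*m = c^2 - c - 18*m^2 + m*(3*c + 21) - 6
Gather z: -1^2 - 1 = -2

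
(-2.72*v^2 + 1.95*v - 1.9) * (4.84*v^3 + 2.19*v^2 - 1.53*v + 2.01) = -13.1648*v^5 + 3.4812*v^4 - 0.7639*v^3 - 12.6117*v^2 + 6.8265*v - 3.819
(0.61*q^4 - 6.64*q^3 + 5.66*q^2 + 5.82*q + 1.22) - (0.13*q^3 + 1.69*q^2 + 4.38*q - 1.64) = 0.61*q^4 - 6.77*q^3 + 3.97*q^2 + 1.44*q + 2.86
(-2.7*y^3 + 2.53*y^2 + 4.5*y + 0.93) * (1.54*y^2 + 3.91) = -4.158*y^5 + 3.8962*y^4 - 3.627*y^3 + 11.3245*y^2 + 17.595*y + 3.6363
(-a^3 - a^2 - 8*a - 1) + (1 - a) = -a^3 - a^2 - 9*a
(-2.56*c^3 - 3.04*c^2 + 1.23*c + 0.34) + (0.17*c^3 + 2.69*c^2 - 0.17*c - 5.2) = -2.39*c^3 - 0.35*c^2 + 1.06*c - 4.86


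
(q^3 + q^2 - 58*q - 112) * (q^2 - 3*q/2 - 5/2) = q^5 - q^4/2 - 62*q^3 - 55*q^2/2 + 313*q + 280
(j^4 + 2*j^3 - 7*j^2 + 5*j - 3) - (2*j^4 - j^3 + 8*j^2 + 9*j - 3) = -j^4 + 3*j^3 - 15*j^2 - 4*j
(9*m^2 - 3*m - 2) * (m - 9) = 9*m^3 - 84*m^2 + 25*m + 18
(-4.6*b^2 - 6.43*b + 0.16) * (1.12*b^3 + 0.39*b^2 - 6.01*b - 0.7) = -5.152*b^5 - 8.9956*b^4 + 25.3175*b^3 + 41.9267*b^2 + 3.5394*b - 0.112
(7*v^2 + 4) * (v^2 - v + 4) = 7*v^4 - 7*v^3 + 32*v^2 - 4*v + 16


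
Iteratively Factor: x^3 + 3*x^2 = (x)*(x^2 + 3*x) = x^2*(x + 3)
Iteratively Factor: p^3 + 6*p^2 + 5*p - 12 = (p - 1)*(p^2 + 7*p + 12) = (p - 1)*(p + 4)*(p + 3)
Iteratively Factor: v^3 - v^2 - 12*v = (v + 3)*(v^2 - 4*v) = (v - 4)*(v + 3)*(v)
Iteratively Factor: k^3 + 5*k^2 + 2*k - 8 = (k + 4)*(k^2 + k - 2) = (k - 1)*(k + 4)*(k + 2)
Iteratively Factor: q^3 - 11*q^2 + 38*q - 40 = (q - 4)*(q^2 - 7*q + 10) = (q - 4)*(q - 2)*(q - 5)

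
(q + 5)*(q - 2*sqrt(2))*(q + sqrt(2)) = q^3 - sqrt(2)*q^2 + 5*q^2 - 5*sqrt(2)*q - 4*q - 20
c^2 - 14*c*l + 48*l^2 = (c - 8*l)*(c - 6*l)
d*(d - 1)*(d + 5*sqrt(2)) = d^3 - d^2 + 5*sqrt(2)*d^2 - 5*sqrt(2)*d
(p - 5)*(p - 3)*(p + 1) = p^3 - 7*p^2 + 7*p + 15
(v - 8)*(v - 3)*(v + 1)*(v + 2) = v^4 - 8*v^3 - 7*v^2 + 50*v + 48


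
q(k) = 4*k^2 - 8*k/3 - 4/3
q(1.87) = 7.67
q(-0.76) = 3.00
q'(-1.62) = -15.63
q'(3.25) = 23.33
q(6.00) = 126.67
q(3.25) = 32.25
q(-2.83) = 38.25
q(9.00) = 298.67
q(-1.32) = 9.16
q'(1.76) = 11.41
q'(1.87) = 12.29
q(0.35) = -1.78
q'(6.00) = 45.33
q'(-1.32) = -13.23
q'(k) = 8*k - 8/3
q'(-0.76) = -8.75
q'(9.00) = 69.33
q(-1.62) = 13.48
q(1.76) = 6.36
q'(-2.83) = -25.31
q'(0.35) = 0.13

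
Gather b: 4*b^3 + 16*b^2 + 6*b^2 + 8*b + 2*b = 4*b^3 + 22*b^2 + 10*b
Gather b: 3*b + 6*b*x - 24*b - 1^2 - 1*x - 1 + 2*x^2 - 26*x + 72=b*(6*x - 21) + 2*x^2 - 27*x + 70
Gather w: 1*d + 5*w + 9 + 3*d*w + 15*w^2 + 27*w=d + 15*w^2 + w*(3*d + 32) + 9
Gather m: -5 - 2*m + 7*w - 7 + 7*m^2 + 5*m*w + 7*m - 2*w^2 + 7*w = 7*m^2 + m*(5*w + 5) - 2*w^2 + 14*w - 12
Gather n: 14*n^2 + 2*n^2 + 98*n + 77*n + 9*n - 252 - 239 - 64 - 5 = 16*n^2 + 184*n - 560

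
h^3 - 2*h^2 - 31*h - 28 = (h - 7)*(h + 1)*(h + 4)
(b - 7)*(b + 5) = b^2 - 2*b - 35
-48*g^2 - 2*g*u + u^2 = (-8*g + u)*(6*g + u)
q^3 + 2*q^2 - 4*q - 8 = (q - 2)*(q + 2)^2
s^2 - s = s*(s - 1)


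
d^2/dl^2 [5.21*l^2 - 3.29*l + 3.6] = 10.4200000000000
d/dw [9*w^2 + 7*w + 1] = 18*w + 7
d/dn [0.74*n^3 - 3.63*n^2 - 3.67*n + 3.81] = 2.22*n^2 - 7.26*n - 3.67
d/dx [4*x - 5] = 4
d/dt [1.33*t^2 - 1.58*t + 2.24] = 2.66*t - 1.58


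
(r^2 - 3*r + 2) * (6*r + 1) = 6*r^3 - 17*r^2 + 9*r + 2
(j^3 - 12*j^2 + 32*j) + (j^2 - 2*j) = j^3 - 11*j^2 + 30*j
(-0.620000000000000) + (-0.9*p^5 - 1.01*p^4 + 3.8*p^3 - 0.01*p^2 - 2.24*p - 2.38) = -0.9*p^5 - 1.01*p^4 + 3.8*p^3 - 0.01*p^2 - 2.24*p - 3.0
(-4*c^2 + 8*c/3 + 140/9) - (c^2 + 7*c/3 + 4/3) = -5*c^2 + c/3 + 128/9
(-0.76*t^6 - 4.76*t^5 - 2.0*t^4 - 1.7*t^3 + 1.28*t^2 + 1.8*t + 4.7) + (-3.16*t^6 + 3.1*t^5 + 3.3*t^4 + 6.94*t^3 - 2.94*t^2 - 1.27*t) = -3.92*t^6 - 1.66*t^5 + 1.3*t^4 + 5.24*t^3 - 1.66*t^2 + 0.53*t + 4.7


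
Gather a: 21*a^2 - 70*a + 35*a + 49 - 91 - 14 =21*a^2 - 35*a - 56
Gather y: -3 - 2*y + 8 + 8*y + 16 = 6*y + 21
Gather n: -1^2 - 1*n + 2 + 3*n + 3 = 2*n + 4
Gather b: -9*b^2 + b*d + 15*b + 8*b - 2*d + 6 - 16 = -9*b^2 + b*(d + 23) - 2*d - 10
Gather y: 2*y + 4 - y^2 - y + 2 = -y^2 + y + 6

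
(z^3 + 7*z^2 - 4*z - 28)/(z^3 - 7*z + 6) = (z^2 + 9*z + 14)/(z^2 + 2*z - 3)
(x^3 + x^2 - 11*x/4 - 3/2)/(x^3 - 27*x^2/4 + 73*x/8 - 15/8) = 2*(2*x^2 + 5*x + 2)/(4*x^2 - 21*x + 5)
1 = 1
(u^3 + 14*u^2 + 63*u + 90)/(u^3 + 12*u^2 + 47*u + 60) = (u + 6)/(u + 4)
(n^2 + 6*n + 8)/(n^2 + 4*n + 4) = (n + 4)/(n + 2)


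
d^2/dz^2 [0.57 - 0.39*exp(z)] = -0.39*exp(z)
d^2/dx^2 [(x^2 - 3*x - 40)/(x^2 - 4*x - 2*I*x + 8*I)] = (x^3*(2 + 4*I) + x^2*(-240 - 48*I) + x*(960 + 624*I) - 992 - 832*I)/(x^6 + x^5*(-12 - 6*I) + x^4*(36 + 72*I) + x^3*(80 - 280*I) + x^2*(-576 + 288*I) + x*(768 + 384*I) - 512*I)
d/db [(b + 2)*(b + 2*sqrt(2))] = 2*b + 2 + 2*sqrt(2)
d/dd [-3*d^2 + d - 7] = 1 - 6*d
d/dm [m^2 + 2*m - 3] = 2*m + 2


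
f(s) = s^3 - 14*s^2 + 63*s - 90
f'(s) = 3*s^2 - 28*s + 63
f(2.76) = -1.74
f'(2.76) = 8.57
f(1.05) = -38.13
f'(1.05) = 36.91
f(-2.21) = -308.40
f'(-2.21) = 139.53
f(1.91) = -13.78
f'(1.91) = 20.46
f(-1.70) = -242.47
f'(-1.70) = 119.27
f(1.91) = -13.78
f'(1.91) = 20.46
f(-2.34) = -326.89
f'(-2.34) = 144.95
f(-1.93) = -270.93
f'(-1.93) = 128.21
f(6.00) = 0.00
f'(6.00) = 3.00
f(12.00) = 378.00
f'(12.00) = 159.00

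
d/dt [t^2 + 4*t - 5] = 2*t + 4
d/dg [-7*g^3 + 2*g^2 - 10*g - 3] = -21*g^2 + 4*g - 10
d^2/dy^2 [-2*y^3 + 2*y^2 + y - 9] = 4 - 12*y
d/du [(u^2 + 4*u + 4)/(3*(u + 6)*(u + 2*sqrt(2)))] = (2*(u + 2)*(u + 6)*(u + 2*sqrt(2)) - (u + 6)*(u^2 + 4*u + 4) - (u + 2*sqrt(2))*(u^2 + 4*u + 4))/(3*(u + 6)^2*(u + 2*sqrt(2))^2)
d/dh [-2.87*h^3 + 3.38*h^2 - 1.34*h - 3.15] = -8.61*h^2 + 6.76*h - 1.34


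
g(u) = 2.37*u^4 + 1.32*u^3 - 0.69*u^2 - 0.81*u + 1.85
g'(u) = 9.48*u^3 + 3.96*u^2 - 1.38*u - 0.81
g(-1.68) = 13.88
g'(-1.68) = -32.27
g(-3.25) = 216.29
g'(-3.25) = -279.93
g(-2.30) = 50.32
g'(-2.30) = -92.03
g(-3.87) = 449.75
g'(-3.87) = -485.63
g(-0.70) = 2.20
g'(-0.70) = -1.16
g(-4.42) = 782.53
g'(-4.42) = -735.95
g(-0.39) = 2.04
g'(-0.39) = -0.23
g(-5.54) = 1993.20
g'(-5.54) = -1483.52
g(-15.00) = 115385.00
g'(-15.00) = -31084.11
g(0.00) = 1.85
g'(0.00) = -0.81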